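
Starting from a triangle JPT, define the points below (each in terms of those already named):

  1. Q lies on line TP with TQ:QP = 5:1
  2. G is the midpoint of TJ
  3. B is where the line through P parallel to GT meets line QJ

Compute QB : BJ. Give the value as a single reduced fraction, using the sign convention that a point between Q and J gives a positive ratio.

Set J = (0, 0), P = (1, 0), T = (0, 1); any affine frame gives the same invariant.
1. Q lies on line TP with TQ:QP = 5:1 ⇒ Q = (5/6, 1/6)
2. G is the midpoint of TJ ⇒ G = (0, 1/2)
3. B is where the line through P parallel to GT meets line QJ ⇒ B = (1, 1/5)
B = Q + t·(J−Q) with t = -1/5, so QB:BJ = t:(1−t) = -1/5:6/5

QB:BJ = -1/6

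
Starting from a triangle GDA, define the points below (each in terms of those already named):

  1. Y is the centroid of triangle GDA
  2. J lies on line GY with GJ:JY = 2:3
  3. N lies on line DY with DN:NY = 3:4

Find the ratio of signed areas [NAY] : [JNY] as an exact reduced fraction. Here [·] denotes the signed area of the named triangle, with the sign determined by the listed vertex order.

Work in coordinates with G = (0, 0), D = (1, 0), A = (0, 1).
1. Y is the centroid of triangle GDA ⇒ Y = (1/3, 1/3)
2. J lies on line GY with GJ:JY = 2:3 ⇒ J = (2/15, 2/15)
3. N lies on line DY with DN:NY = 3:4 ⇒ N = (5/7, 1/7)
2·[NAY] = 4/21, 2·[JNY] = 4/35
[NAY]:[JNY] = 4/21:4/35 = 5/3

[NAY]:[JNY] = 5/3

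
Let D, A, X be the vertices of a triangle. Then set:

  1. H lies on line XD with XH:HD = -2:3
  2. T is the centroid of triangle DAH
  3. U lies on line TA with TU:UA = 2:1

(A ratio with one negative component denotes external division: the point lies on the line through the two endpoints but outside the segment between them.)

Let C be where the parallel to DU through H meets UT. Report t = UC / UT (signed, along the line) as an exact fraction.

t = 7/2

Assign D = (0, 0), A = (1, 0), X = (0, 1) — the answer is frame-independent, so this choice is without loss of generality.
1. H lies on line XD with XH:HD = -2:3 ⇒ H = (0, 3)
2. T is the centroid of triangle DAH ⇒ T = (1/3, 1)
3. U lies on line TA with TU:UA = 2:1 ⇒ U = (7/9, 1/3)
through H parallel to DU: direction (7/9, 1/3); meets UT at C = (-7/9, 8/3)
C = U + t·(T−U) with t = 7/2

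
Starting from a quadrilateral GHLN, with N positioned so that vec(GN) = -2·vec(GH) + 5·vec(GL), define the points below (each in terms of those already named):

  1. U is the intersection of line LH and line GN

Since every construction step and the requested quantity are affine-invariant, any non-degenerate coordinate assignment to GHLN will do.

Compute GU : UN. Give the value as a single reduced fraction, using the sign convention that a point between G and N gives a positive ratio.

GU:UN = 1/2

Assign G = (0, 0), H = (1, 0), L = (0, 1), N = (-2, 5) — the answer is frame-independent, so this choice is without loss of generality.
1. U is the intersection of line LH and line GN ⇒ U = (-2/3, 5/3)
U = G + t·(N−G) with t = 1/3, so GU:UN = t:(1−t) = 1/3:2/3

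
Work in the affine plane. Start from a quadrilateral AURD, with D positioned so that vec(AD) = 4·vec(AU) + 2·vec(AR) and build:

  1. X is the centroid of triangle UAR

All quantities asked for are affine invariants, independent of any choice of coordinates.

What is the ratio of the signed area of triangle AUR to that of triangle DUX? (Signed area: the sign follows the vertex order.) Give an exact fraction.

Work in coordinates with A = (0, 0), U = (1, 0), R = (0, 1), D = (4, 2).
1. X is the centroid of triangle UAR ⇒ X = (1/3, 1/3)
2·[AUR] = 1, 2·[DUX] = -7/3
[AUR]:[DUX] = 1:-7/3 = -3/7

[AUR]:[DUX] = -3/7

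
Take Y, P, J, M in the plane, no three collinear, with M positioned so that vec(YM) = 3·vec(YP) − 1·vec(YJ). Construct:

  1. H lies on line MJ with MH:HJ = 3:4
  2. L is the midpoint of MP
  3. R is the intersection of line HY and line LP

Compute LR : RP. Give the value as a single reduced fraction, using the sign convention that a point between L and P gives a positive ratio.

Work in coordinates with Y = (0, 0), P = (1, 0), J = (0, 1), M = (3, -1).
1. H lies on line MJ with MH:HJ = 3:4 ⇒ H = (12/7, -1/7)
2. L is the midpoint of MP ⇒ L = (2, -1/2)
3. R is the intersection of line HY and line LP ⇒ R = (6/5, -1/10)
R = L + t·(P−L) with t = 4/5, so LR:RP = t:(1−t) = 4/5:1/5

LR:RP = 4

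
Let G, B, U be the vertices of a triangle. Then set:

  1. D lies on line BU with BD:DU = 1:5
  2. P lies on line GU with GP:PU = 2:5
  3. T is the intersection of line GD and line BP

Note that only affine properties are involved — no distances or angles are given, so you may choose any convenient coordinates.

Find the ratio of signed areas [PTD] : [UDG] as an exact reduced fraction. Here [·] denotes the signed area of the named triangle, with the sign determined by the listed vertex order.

[PTD]:[UDG] = -10/119

Set G = (0, 0), B = (1, 0), U = (0, 1); any affine frame gives the same invariant.
1. D lies on line BU with BD:DU = 1:5 ⇒ D = (5/6, 1/6)
2. P lies on line GU with GP:PU = 2:5 ⇒ P = (0, 2/7)
3. T is the intersection of line GD and line BP ⇒ T = (10/17, 2/17)
2·[PTD] = 25/357, 2·[UDG] = -5/6
[PTD]:[UDG] = 25/357:-5/6 = -10/119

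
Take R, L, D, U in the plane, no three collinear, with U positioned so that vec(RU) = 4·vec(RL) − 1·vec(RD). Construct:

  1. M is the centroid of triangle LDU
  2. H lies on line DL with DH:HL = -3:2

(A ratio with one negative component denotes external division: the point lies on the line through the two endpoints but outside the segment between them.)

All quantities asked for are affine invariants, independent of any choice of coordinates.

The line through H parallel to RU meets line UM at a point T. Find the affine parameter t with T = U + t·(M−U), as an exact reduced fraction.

Choose coordinates R = (0, 0), L = (1, 0), D = (0, 1), U = (4, -1).
1. M is the centroid of triangle LDU ⇒ M = (5/3, 0)
2. H lies on line DL with DH:HL = -3:2 ⇒ H = (3, -2)
through H parallel to RU: direction (4, -1); meets UM at T = (11, -4)
T = U + t·(M−U) with t = -3

t = -3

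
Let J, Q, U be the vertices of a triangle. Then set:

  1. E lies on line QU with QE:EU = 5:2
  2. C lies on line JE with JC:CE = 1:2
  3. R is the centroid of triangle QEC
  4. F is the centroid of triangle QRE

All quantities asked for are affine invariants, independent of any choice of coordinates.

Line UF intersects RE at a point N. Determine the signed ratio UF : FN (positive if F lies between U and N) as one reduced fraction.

Set J = (0, 0), Q = (1, 0), U = (0, 1); any affine frame gives the same invariant.
1. E lies on line QU with QE:EU = 5:2 ⇒ E = (2/7, 5/7)
2. C lies on line JE with JC:CE = 1:2 ⇒ C = (2/21, 5/21)
3. R is the centroid of triangle QEC ⇒ R = (29/63, 20/63)
4. F is the centroid of triangle QRE ⇒ F = (110/189, 65/189)
line UF meets RE at N = (20/63, 445/693)
F = U + t·(N−U) with t = 11/6, so UF:FN = 11/6:-5/6

UF:FN = -11/5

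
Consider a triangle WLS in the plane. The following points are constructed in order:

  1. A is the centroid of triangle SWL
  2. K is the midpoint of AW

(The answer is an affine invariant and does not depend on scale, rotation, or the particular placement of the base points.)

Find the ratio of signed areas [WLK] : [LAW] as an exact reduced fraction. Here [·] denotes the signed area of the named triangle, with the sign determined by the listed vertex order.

[WLK]:[LAW] = 1/2

Choose coordinates W = (0, 0), L = (1, 0), S = (0, 1).
1. A is the centroid of triangle SWL ⇒ A = (1/3, 1/3)
2. K is the midpoint of AW ⇒ K = (1/6, 1/6)
2·[WLK] = 1/6, 2·[LAW] = 1/3
[WLK]:[LAW] = 1/6:1/3 = 1/2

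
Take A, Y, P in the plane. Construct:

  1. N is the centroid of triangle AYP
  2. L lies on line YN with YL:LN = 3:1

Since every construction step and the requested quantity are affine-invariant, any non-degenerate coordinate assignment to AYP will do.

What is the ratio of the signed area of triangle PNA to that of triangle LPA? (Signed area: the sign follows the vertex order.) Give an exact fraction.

[PNA]:[LPA] = -2/3

Work in coordinates with A = (0, 0), Y = (1, 0), P = (0, 1).
1. N is the centroid of triangle AYP ⇒ N = (1/3, 1/3)
2. L lies on line YN with YL:LN = 3:1 ⇒ L = (1/2, 1/4)
2·[PNA] = -1/3, 2·[LPA] = 1/2
[PNA]:[LPA] = -1/3:1/2 = -2/3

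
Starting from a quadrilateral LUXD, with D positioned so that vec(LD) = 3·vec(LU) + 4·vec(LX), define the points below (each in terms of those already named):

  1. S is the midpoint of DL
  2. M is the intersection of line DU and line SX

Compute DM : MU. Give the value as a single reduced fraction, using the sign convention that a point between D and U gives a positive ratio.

Work in coordinates with L = (0, 0), U = (1, 0), X = (0, 1), D = (3, 4).
1. S is the midpoint of DL ⇒ S = (3/2, 2)
2. M is the intersection of line DU and line SX ⇒ M = (9/4, 5/2)
M = D + t·(U−D) with t = 3/8, so DM:MU = t:(1−t) = 3/8:5/8

DM:MU = 3/5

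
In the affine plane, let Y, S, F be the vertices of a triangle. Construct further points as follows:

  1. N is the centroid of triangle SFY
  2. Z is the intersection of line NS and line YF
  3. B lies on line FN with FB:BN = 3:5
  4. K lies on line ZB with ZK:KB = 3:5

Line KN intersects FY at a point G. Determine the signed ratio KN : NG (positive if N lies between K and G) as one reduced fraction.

KN:NG = -55/64

Work in coordinates with Y = (0, 0), S = (1, 0), F = (0, 1).
1. N is the centroid of triangle SFY ⇒ N = (1/3, 1/3)
2. Z is the intersection of line NS and line YF ⇒ Z = (0, 1/2)
3. B lies on line FN with FB:BN = 3:5 ⇒ B = (1/8, 3/4)
4. K lies on line ZB with ZK:KB = 3:5 ⇒ K = (3/64, 19/32)
line KN meets FY at G = (0, 7/11)
N = K + t·(G−K) with t = -55/9, so KN:NG = -55/9:64/9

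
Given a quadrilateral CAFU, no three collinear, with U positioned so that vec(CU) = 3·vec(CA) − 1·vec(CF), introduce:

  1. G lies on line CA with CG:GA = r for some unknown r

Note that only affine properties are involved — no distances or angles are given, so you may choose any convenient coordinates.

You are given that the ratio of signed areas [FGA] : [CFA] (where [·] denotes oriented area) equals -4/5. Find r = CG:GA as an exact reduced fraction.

r = 1/4

Choose coordinates C = (0, 0), A = (1, 0), F = (0, 1), U = (3, -1).
1. With CG:GA = r, write λ = r/(r+1) so G = C + λ·(A−C); G is affine-linear in λ
Every point depending on G is an affine combination of G and λ-independent points, so each such coordinate is linear in λ; the λ² term in each signed area is a multiple of (A−C)×(A−C) = 0, so 2·[FGA] and 2·[CFA] are each linear in λ. Evaluating at λ=0 and λ=1:
  2·[FGA] = −λ + 1,   2·[CFA] = -1
So [FGA]:[CFA] = (−λ + 1) / (-1). Setting this equal to -4/5:
  −λ + 1 = -4/5·(-1)  ⇒  λ = 1/5
Then r = λ/(1−λ) = (1/5)/(4/5) = 1/4. Check: with r = 1/4, G = (1/5, 0) and [FGA]:[CFA] = -4/5 as required.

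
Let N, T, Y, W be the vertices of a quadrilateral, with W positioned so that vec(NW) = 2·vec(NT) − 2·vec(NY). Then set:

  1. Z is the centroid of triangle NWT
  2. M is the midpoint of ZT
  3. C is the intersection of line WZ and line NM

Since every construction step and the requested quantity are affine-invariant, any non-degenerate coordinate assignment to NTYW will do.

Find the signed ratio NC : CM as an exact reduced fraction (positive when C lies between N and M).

Work in coordinates with N = (0, 0), T = (1, 0), Y = (0, 1), W = (2, -2).
1. Z is the centroid of triangle NWT ⇒ Z = (1, -2/3)
2. M is the midpoint of ZT ⇒ M = (1, -1/3)
3. C is the intersection of line WZ and line NM ⇒ C = (2/3, -2/9)
C = N + t·(M−N) with t = 2/3, so NC:CM = t:(1−t) = 2/3:1/3

NC:CM = 2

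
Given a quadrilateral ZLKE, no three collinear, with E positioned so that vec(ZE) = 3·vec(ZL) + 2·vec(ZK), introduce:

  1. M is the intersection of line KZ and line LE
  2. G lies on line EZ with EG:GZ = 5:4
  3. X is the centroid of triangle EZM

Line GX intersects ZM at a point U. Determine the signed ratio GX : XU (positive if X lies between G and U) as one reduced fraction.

Choose coordinates Z = (0, 0), L = (1, 0), K = (0, 1), E = (3, 2).
1. M is the intersection of line KZ and line LE ⇒ M = (0, -1)
2. G lies on line EZ with EG:GZ = 5:4 ⇒ G = (4/3, 8/9)
3. X is the centroid of triangle EZM ⇒ X = (1, 1/3)
line GX meets ZM at U = (0, -4/3)
X = G + t·(U−G) with t = 1/4, so GX:XU = 1/4:3/4

GX:XU = 1/3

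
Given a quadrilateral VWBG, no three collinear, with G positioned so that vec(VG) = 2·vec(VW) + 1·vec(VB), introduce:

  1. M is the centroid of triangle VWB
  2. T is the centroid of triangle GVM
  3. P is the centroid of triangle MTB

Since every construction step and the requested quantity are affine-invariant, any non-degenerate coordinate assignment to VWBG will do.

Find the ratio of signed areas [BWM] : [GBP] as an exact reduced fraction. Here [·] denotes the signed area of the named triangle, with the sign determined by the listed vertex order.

Choose coordinates V = (0, 0), W = (1, 0), B = (0, 1), G = (2, 1).
1. M is the centroid of triangle VWB ⇒ M = (1/3, 1/3)
2. T is the centroid of triangle GVM ⇒ T = (7/9, 4/9)
3. P is the centroid of triangle MTB ⇒ P = (10/27, 16/27)
2·[BWM] = -1/3, 2·[GBP] = 22/27
[BWM]:[GBP] = -1/3:22/27 = -9/22

[BWM]:[GBP] = -9/22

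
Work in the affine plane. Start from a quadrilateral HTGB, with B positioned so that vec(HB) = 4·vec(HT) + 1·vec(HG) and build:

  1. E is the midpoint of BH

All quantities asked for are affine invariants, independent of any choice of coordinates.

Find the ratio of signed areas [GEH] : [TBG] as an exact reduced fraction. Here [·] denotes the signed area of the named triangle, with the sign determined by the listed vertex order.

Set H = (0, 0), T = (1, 0), G = (0, 1), B = (4, 1); any affine frame gives the same invariant.
1. E is the midpoint of BH ⇒ E = (2, 1/2)
2·[GEH] = -2, 2·[TBG] = 4
[GEH]:[TBG] = -2:4 = -1/2

[GEH]:[TBG] = -1/2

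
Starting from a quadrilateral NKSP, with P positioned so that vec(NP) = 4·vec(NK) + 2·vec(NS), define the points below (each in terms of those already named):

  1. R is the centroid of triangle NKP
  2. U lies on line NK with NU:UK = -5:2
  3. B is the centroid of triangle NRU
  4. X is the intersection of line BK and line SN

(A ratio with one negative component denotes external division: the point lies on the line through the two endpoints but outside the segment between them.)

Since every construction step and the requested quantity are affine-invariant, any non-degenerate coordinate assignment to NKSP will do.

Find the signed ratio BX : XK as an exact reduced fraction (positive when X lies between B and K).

BX:XK = -10/9

Work in coordinates with N = (0, 0), K = (1, 0), S = (0, 1), P = (4, 2).
1. R is the centroid of triangle NKP ⇒ R = (5/3, 2/3)
2. U lies on line NK with NU:UK = -5:2 ⇒ U = (5/3, 0)
3. B is the centroid of triangle NRU ⇒ B = (10/9, 2/9)
4. X is the intersection of line BK and line SN ⇒ X = (0, -2)
X = B + t·(K−B) with t = 10, so BX:XK = t:(1−t) = 10:-9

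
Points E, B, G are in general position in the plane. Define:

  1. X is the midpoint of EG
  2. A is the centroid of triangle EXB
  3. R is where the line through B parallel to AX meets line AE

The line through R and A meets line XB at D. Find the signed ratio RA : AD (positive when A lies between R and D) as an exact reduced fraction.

RA:AD = -2

Assign E = (0, 0), B = (1, 0), G = (0, 1) — the answer is frame-independent, so this choice is without loss of generality.
1. X is the midpoint of EG ⇒ X = (0, 1/2)
2. A is the centroid of triangle EXB ⇒ A = (1/3, 1/6)
3. R is where the line through B parallel to AX meets line AE ⇒ R = (2/3, 1/3)
line RA meets XB at D = (1/2, 1/4)
A = R + t·(D−R) with t = 2, so RA:AD = 2:-1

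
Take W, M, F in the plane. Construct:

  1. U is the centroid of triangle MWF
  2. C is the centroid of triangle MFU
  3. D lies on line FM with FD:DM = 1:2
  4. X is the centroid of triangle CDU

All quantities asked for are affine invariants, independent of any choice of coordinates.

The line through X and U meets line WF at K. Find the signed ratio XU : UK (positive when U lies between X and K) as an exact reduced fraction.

XU:UK = 1/9

Assign W = (0, 0), M = (1, 0), F = (0, 1) — the answer is frame-independent, so this choice is without loss of generality.
1. U is the centroid of triangle MWF ⇒ U = (1/3, 1/3)
2. C is the centroid of triangle MFU ⇒ C = (4/9, 4/9)
3. D lies on line FM with FD:DM = 1:2 ⇒ D = (1/3, 2/3)
4. X is the centroid of triangle CDU ⇒ X = (10/27, 13/27)
line XU meets WF at K = (0, -1)
U = X + t·(K−X) with t = 1/10, so XU:UK = 1/10:9/10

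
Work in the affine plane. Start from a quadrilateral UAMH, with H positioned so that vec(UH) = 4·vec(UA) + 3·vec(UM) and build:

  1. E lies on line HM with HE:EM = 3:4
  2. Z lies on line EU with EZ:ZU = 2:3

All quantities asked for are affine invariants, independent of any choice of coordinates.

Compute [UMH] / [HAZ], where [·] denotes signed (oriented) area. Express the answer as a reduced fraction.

[UMH]:[HAZ] = 35/24

Assign U = (0, 0), A = (1, 0), M = (0, 1), H = (4, 3) — the answer is frame-independent, so this choice is without loss of generality.
1. E lies on line HM with HE:EM = 3:4 ⇒ E = (16/7, 15/7)
2. Z lies on line EU with EZ:ZU = 2:3 ⇒ Z = (48/35, 9/7)
2·[UMH] = -4, 2·[HAZ] = -96/35
[UMH]:[HAZ] = -4:-96/35 = 35/24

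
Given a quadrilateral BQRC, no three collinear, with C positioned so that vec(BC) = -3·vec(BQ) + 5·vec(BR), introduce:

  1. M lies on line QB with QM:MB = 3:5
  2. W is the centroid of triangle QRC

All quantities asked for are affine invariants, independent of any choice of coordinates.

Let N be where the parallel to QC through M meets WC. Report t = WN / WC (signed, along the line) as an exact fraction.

t = -37/8

Work in coordinates with B = (0, 0), Q = (1, 0), R = (0, 1), C = (-3, 5).
1. M lies on line QB with QM:MB = 3:5 ⇒ M = (5/8, 0)
2. W is the centroid of triangle QRC ⇒ W = (-2/3, 2)
through M parallel to QC: direction (-4, 5); meets WC at N = (81/8, -95/8)
N = W + t·(C−W) with t = -37/8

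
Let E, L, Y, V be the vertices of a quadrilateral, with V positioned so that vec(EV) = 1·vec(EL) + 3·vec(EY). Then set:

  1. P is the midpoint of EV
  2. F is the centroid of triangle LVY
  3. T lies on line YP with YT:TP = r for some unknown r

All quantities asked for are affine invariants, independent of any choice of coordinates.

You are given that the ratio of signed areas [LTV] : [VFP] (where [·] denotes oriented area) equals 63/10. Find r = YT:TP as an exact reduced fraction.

Choose coordinates E = (0, 0), L = (1, 0), Y = (0, 1), V = (1, 3).
1. P is the midpoint of EV ⇒ P = (1/2, 3/2)
2. F is the centroid of triangle LVY ⇒ F = (2/3, 4/3)
3. With YT:TP = r, write λ = r/(r+1) so T = Y + λ·(P−Y); T is affine-linear in λ
Every point depending on T is an affine combination of T and λ-independent points, so each such coordinate is linear in λ; the λ² term in each signed area is a multiple of (P−Y)×(P−Y) = 0, so 2·[LTV] and 2·[VFP] are each linear in λ. Evaluating at λ=0 and λ=1:
  2·[LTV] = 3/2·λ − 3,   2·[VFP] = -1/3
So [LTV]:[VFP] = (3/2·λ − 3) / (-1/3). Setting this equal to 63/10:
  3/2·λ − 3 = 63/10·(-1/3)  ⇒  λ = 3/5
Then r = λ/(1−λ) = (3/5)/(2/5) = 3/2. Check: with r = 3/2, T = (3/10, 13/10) and [LTV]:[VFP] = 63/10 as required.

r = 3/2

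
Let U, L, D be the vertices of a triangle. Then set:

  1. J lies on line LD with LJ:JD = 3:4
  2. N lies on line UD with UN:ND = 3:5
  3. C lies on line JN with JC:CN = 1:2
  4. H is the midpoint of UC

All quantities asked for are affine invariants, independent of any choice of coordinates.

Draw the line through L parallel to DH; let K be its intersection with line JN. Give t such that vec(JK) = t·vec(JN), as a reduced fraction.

Choose coordinates U = (0, 0), L = (1, 0), D = (0, 1).
1. J lies on line LD with LJ:JD = 3:4 ⇒ J = (4/7, 3/7)
2. N lies on line UD with UN:ND = 3:5 ⇒ N = (0, 3/8)
3. C lies on line JN with JC:CN = 1:2 ⇒ C = (8/21, 23/56)
4. H is the midpoint of UC ⇒ H = (4/21, 23/112)
through L parallel to DH: direction (4/21, -89/112); meets JN at K = (81/91, 1335/2912)
K = J + t·(N−J) with t = -29/52

t = -29/52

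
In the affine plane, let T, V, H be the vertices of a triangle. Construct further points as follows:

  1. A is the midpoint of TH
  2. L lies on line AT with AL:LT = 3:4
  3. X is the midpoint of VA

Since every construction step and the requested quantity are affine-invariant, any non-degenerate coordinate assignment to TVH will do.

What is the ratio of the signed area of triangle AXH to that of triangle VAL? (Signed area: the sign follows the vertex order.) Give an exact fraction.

Work in coordinates with T = (0, 0), V = (1, 0), H = (0, 1).
1. A is the midpoint of TH ⇒ A = (0, 1/2)
2. L lies on line AT with AL:LT = 3:4 ⇒ L = (0, 2/7)
3. X is the midpoint of VA ⇒ X = (1/2, 1/4)
2·[AXH] = 1/4, 2·[VAL] = 3/14
[AXH]:[VAL] = 1/4:3/14 = 7/6

[AXH]:[VAL] = 7/6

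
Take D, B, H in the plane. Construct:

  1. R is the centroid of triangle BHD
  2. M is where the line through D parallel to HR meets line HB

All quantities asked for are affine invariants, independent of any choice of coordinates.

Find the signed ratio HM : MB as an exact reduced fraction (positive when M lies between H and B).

HM:MB = -1/2

Work in coordinates with D = (0, 0), B = (1, 0), H = (0, 1).
1. R is the centroid of triangle BHD ⇒ R = (1/3, 1/3)
2. M is where the line through D parallel to HR meets line HB ⇒ M = (-1, 2)
M = H + t·(B−H) with t = -1, so HM:MB = t:(1−t) = -1:2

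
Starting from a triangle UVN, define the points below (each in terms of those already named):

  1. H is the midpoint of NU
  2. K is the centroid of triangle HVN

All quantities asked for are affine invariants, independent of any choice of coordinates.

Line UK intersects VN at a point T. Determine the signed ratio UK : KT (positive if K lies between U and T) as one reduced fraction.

UK:KT = 5

Choose coordinates U = (0, 0), V = (1, 0), N = (0, 1).
1. H is the midpoint of NU ⇒ H = (0, 1/2)
2. K is the centroid of triangle HVN ⇒ K = (1/3, 1/2)
line UK meets VN at T = (2/5, 3/5)
K = U + t·(T−U) with t = 5/6, so UK:KT = 5/6:1/6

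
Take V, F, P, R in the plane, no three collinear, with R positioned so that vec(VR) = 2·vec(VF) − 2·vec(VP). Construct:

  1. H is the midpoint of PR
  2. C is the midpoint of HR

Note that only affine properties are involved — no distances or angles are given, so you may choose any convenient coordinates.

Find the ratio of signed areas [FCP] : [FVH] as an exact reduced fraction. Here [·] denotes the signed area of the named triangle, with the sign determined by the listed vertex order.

[FCP]:[FVH] = -3/2

Choose coordinates V = (0, 0), F = (1, 0), P = (0, 1), R = (2, -2).
1. H is the midpoint of PR ⇒ H = (1, -1/2)
2. C is the midpoint of HR ⇒ C = (3/2, -5/4)
2·[FCP] = -3/4, 2·[FVH] = 1/2
[FCP]:[FVH] = -3/4:1/2 = -3/2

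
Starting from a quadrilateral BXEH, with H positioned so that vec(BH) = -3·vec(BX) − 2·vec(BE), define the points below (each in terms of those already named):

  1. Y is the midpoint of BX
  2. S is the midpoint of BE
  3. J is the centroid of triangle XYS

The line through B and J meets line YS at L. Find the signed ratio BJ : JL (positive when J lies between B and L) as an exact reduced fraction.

Set B = (0, 0), X = (1, 0), E = (0, 1), H = (-3, -2); any affine frame gives the same invariant.
1. Y is the midpoint of BX ⇒ Y = (1/2, 0)
2. S is the midpoint of BE ⇒ S = (0, 1/2)
3. J is the centroid of triangle XYS ⇒ J = (1/2, 1/6)
line BJ meets YS at L = (3/8, 1/8)
J = B + t·(L−B) with t = 4/3, so BJ:JL = 4/3:-1/3

BJ:JL = -4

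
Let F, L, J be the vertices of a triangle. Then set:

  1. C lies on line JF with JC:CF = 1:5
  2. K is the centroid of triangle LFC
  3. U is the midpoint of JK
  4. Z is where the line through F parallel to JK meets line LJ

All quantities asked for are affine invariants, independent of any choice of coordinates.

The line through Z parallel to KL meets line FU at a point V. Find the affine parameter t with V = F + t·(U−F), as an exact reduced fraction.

Work in coordinates with F = (0, 0), L = (1, 0), J = (0, 1).
1. C lies on line JF with JC:CF = 1:5 ⇒ C = (0, 5/6)
2. K is the centroid of triangle LFC ⇒ K = (1/3, 5/18)
3. U is the midpoint of JK ⇒ U = (1/6, 23/36)
4. Z is where the line through F parallel to JK meets line LJ ⇒ Z = (-6/7, 13/7)
through Z parallel to KL: direction (2/3, -5/18); meets FU at V = (6/17, 23/17)
V = F + t·(U−F) with t = 36/17

t = 36/17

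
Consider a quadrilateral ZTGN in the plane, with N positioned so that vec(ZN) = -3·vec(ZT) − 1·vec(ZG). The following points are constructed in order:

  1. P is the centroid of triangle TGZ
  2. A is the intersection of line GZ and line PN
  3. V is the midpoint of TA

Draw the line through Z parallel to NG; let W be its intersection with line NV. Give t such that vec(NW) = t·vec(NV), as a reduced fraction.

t = 30/37

Work in coordinates with Z = (0, 0), T = (1, 0), G = (0, 1), N = (-3, -1).
1. P is the centroid of triangle TGZ ⇒ P = (1/3, 1/3)
2. A is the intersection of line GZ and line PN ⇒ A = (0, 1/5)
3. V is the midpoint of TA ⇒ V = (1/2, 1/10)
through Z parallel to NG: direction (3, 2); meets NV at W = (-6/37, -4/37)
W = N + t·(V−N) with t = 30/37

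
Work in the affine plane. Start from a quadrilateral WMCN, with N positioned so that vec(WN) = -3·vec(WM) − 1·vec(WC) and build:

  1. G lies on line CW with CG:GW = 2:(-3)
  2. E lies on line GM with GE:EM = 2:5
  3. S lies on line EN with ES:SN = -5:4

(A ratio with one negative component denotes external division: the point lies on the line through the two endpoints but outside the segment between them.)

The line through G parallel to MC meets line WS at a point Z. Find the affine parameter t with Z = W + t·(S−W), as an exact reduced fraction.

Set W = (0, 0), M = (1, 0), C = (0, 1), N = (-3, -1); any affine frame gives the same invariant.
1. G lies on line CW with CG:GW = 2:(-3) ⇒ G = (0, 3)
2. E lies on line GM with GE:EM = 2:5 ⇒ E = (2/7, 15/7)
3. S lies on line EN with ES:SN = -5:4 ⇒ S = (-113/7, -95/7)
through G parallel to MC: direction (-1, 1); meets WS at Z = (339/208, 285/208)
Z = W + t·(S−W) with t = -21/208

t = -21/208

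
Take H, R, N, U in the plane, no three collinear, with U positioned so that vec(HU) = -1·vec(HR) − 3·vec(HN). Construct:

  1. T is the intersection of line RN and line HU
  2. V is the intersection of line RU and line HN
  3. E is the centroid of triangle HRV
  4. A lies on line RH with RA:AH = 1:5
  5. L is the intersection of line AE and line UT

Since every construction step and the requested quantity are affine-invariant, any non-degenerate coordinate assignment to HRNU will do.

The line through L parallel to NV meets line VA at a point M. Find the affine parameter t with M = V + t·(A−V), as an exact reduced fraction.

t = -1/2

Choose coordinates H = (0, 0), R = (1, 0), N = (0, 1), U = (-1, -3).
1. T is the intersection of line RN and line HU ⇒ T = (1/4, 3/4)
2. V is the intersection of line RU and line HN ⇒ V = (0, -3/2)
3. E is the centroid of triangle HRV ⇒ E = (1/3, -1/2)
4. A lies on line RH with RA:AH = 1:5 ⇒ A = (5/6, 0)
5. L is the intersection of line AE and line UT ⇒ L = (-5/12, -5/4)
through L parallel to NV: direction (0, -5/2); meets VA at M = (-5/12, -9/4)
M = V + t·(A−V) with t = -1/2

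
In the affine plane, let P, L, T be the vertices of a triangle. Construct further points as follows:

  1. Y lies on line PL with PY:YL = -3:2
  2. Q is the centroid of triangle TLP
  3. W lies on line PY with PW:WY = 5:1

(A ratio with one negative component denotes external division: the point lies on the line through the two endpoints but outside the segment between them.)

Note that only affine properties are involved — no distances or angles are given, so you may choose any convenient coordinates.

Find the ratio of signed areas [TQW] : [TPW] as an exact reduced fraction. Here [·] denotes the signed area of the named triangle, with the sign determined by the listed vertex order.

Assign P = (0, 0), L = (1, 0), T = (0, 1) — the answer is frame-independent, so this choice is without loss of generality.
1. Y lies on line PL with PY:YL = -3:2 ⇒ Y = (3, 0)
2. Q is the centroid of triangle TLP ⇒ Q = (1/3, 1/3)
3. W lies on line PY with PW:WY = 5:1 ⇒ W = (5/2, 0)
2·[TQW] = 4/3, 2·[TPW] = 5/2
[TQW]:[TPW] = 4/3:5/2 = 8/15

[TQW]:[TPW] = 8/15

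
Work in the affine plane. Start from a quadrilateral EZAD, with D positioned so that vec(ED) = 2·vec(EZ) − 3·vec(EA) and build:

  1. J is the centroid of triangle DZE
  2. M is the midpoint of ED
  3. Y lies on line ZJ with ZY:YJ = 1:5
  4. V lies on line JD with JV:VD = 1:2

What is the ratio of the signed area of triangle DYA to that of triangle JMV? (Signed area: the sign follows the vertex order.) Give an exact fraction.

[DYA]:[JMV] = 10

Assign E = (0, 0), Z = (1, 0), A = (0, 1), D = (2, -3) — the answer is frame-independent, so this choice is without loss of generality.
1. J is the centroid of triangle DZE ⇒ J = (1, -1)
2. M is the midpoint of ED ⇒ M = (1, -3/2)
3. Y lies on line ZJ with ZY:YJ = 1:5 ⇒ Y = (1, -1/6)
4. V lies on line JD with JV:VD = 1:2 ⇒ V = (4/3, -5/3)
2·[DYA] = 5/3, 2·[JMV] = 1/6
[DYA]:[JMV] = 5/3:1/6 = 10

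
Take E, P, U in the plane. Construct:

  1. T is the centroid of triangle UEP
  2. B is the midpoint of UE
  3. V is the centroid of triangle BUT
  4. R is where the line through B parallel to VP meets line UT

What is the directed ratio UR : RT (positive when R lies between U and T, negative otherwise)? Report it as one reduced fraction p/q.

Assign E = (0, 0), P = (1, 0), U = (0, 1) — the answer is frame-independent, so this choice is without loss of generality.
1. T is the centroid of triangle UEP ⇒ T = (1/3, 1/3)
2. B is the midpoint of UE ⇒ B = (0, 1/2)
3. V is the centroid of triangle BUT ⇒ V = (1/9, 11/18)
4. R is where the line through B parallel to VP meets line UT ⇒ R = (8/21, 5/21)
R = U + t·(T−U) with t = 8/7, so UR:RT = t:(1−t) = 8/7:-1/7

UR:RT = -8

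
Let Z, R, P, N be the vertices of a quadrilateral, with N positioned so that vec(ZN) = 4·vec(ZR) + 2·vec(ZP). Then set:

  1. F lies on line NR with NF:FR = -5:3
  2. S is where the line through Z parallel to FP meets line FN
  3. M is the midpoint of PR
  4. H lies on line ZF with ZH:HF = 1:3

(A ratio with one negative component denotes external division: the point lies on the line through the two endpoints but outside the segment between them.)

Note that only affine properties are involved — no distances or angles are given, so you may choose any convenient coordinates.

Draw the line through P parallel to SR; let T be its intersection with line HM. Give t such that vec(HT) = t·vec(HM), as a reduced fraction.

Choose coordinates Z = (0, 0), R = (1, 0), P = (0, 1), N = (4, 2).
1. F lies on line NR with NF:FR = -5:3 ⇒ F = (-7/2, -3)
2. S is where the line through Z parallel to FP meets line FN ⇒ S = (-7/5, -8/5)
3. M is the midpoint of PR ⇒ M = (1/2, 1/2)
4. H lies on line ZF with ZH:HF = 1:3 ⇒ H = (-7/8, -3/4)
through P parallel to SR: direction (12/5, 8/5); meets HM at T = (63/16, 29/8)
T = H + t·(M−H) with t = 7/2

t = 7/2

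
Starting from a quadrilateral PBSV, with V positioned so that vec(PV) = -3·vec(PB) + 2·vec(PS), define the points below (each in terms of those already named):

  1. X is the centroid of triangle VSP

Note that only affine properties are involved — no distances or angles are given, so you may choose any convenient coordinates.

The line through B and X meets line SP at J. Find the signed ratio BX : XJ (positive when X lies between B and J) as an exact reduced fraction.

BX:XJ = -2

Choose coordinates P = (0, 0), B = (1, 0), S = (0, 1), V = (-3, 2).
1. X is the centroid of triangle VSP ⇒ X = (-1, 1)
line BX meets SP at J = (0, 1/2)
X = B + t·(J−B) with t = 2, so BX:XJ = 2:-1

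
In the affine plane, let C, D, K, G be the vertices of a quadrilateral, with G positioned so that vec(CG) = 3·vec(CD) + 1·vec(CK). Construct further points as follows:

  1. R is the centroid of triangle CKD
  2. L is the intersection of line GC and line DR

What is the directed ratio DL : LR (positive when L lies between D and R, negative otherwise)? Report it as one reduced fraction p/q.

DL:LR = 3/2

Choose coordinates C = (0, 0), D = (1, 0), K = (0, 1), G = (3, 1).
1. R is the centroid of triangle CKD ⇒ R = (1/3, 1/3)
2. L is the intersection of line GC and line DR ⇒ L = (3/5, 1/5)
L = D + t·(R−D) with t = 3/5, so DL:LR = t:(1−t) = 3/5:2/5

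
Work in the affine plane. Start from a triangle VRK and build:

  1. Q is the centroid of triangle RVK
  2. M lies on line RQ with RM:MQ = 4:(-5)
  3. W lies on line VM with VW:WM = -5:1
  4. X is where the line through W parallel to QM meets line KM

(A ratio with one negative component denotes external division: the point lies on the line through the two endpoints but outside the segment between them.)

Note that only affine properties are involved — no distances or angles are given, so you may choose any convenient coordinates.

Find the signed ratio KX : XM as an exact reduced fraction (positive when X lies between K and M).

KX:XM = 3

Set V = (0, 0), R = (1, 0), K = (0, 1); any affine frame gives the same invariant.
1. Q is the centroid of triangle RVK ⇒ Q = (1/3, 1/3)
2. M lies on line RQ with RM:MQ = 4:(-5) ⇒ M = (11/3, -4/3)
3. W lies on line VM with VW:WM = -5:1 ⇒ W = (55/12, -5/3)
4. X is where the line through W parallel to QM meets line KM ⇒ X = (11/4, -3/4)
X = K + t·(M−K) with t = 3/4, so KX:XM = t:(1−t) = 3/4:1/4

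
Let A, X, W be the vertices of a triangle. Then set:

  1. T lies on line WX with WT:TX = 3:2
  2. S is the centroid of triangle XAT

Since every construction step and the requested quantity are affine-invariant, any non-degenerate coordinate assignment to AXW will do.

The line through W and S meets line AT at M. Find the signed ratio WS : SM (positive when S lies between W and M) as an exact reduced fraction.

WS:SM = -11/2

Work in coordinates with A = (0, 0), X = (1, 0), W = (0, 1).
1. T lies on line WX with WT:TX = 3:2 ⇒ T = (3/5, 2/5)
2. S is the centroid of triangle XAT ⇒ S = (8/15, 2/15)
line WS meets AT at M = (24/55, 16/55)
S = W + t·(M−W) with t = 11/9, so WS:SM = 11/9:-2/9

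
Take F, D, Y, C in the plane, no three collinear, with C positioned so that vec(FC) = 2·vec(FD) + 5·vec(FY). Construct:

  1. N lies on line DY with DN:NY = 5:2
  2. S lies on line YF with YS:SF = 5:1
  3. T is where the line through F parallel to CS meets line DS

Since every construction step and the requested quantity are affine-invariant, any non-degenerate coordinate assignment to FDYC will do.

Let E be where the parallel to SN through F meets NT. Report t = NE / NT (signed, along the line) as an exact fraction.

t = 31/25

Choose coordinates F = (0, 0), D = (1, 0), Y = (0, 1), C = (2, 5).
1. N lies on line DY with DN:NY = 5:2 ⇒ N = (2/7, 5/7)
2. S lies on line YF with YS:SF = 5:1 ⇒ S = (0, 1/6)
3. T is where the line through F parallel to CS meets line DS ⇒ T = (2/31, 29/186)
through F parallel to SN: direction (2/7, 23/42); meets NT at E = (2/175, 23/1050)
E = N + t·(T−N) with t = 31/25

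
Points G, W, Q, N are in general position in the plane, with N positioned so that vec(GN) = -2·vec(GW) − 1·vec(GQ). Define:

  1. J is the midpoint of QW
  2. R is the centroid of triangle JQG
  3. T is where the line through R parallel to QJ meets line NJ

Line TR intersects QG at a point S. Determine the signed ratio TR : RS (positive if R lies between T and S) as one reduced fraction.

Assign G = (0, 0), W = (1, 0), Q = (0, 1), N = (-2, -1) — the answer is frame-independent, so this choice is without loss of generality.
1. J is the midpoint of QW ⇒ J = (1/2, 1/2)
2. R is the centroid of triangle JQG ⇒ R = (1/6, 1/2)
3. T is where the line through R parallel to QJ meets line NJ ⇒ T = (7/24, 3/8)
line TR meets QG at S = (0, 2/3)
R = T + t·(S−T) with t = 3/7, so TR:RS = 3/7:4/7

TR:RS = 3/4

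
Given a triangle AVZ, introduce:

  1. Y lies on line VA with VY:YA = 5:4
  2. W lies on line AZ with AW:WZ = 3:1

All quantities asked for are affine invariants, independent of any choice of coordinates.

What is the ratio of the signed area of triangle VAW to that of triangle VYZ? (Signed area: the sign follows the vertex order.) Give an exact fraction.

[VAW]:[VYZ] = 27/20

Set A = (0, 0), V = (1, 0), Z = (0, 1); any affine frame gives the same invariant.
1. Y lies on line VA with VY:YA = 5:4 ⇒ Y = (4/9, 0)
2. W lies on line AZ with AW:WZ = 3:1 ⇒ W = (0, 3/4)
2·[VAW] = -3/4, 2·[VYZ] = -5/9
[VAW]:[VYZ] = -3/4:-5/9 = 27/20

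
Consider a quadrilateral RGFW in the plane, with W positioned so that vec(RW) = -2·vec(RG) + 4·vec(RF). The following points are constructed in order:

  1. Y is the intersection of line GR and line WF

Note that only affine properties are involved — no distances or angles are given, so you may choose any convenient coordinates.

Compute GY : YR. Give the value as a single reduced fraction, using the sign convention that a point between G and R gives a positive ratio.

GY:YR = 1/2

Choose coordinates R = (0, 0), G = (1, 0), F = (0, 1), W = (-2, 4).
1. Y is the intersection of line GR and line WF ⇒ Y = (2/3, 0)
Y = G + t·(R−G) with t = 1/3, so GY:YR = t:(1−t) = 1/3:2/3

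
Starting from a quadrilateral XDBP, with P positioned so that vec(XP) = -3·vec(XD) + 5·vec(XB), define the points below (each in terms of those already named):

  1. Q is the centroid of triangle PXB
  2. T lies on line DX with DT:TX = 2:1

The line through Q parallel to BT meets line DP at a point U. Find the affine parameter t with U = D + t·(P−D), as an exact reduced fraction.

t = 4/7

Work in coordinates with X = (0, 0), D = (1, 0), B = (0, 1), P = (-3, 5).
1. Q is the centroid of triangle PXB ⇒ Q = (-1, 2)
2. T lies on line DX with DT:TX = 2:1 ⇒ T = (1/3, 0)
through Q parallel to BT: direction (1/3, -1); meets DP at U = (-9/7, 20/7)
U = D + t·(P−D) with t = 4/7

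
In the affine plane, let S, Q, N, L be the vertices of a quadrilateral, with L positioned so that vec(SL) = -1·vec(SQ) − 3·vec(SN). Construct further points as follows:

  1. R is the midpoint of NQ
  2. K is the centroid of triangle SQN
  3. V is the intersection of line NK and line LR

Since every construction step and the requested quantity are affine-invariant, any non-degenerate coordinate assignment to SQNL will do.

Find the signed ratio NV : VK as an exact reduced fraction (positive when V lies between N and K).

Set S = (0, 0), Q = (1, 0), N = (0, 1), L = (-1, -3); any affine frame gives the same invariant.
1. R is the midpoint of NQ ⇒ R = (1/2, 1/2)
2. K is the centroid of triangle SQN ⇒ K = (1/3, 1/3)
3. V is the intersection of line NK and line LR ⇒ V = (5/13, 3/13)
V = N + t·(K−N) with t = 15/13, so NV:VK = t:(1−t) = 15/13:-2/13

NV:VK = -15/2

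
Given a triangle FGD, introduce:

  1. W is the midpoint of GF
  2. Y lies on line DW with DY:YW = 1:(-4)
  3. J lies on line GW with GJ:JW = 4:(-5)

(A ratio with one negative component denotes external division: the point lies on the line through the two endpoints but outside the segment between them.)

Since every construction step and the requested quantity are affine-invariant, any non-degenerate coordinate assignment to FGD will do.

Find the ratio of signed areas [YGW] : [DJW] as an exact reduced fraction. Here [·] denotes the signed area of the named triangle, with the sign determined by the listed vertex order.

Work in coordinates with F = (0, 0), G = (1, 0), D = (0, 1).
1. W is the midpoint of GF ⇒ W = (1/2, 0)
2. Y lies on line DW with DY:YW = 1:(-4) ⇒ Y = (-1/6, 4/3)
3. J lies on line GW with GJ:JW = 4:(-5) ⇒ J = (3, 0)
2·[YGW] = -2/3, 2·[DJW] = -5/2
[YGW]:[DJW] = -2/3:-5/2 = 4/15

[YGW]:[DJW] = 4/15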